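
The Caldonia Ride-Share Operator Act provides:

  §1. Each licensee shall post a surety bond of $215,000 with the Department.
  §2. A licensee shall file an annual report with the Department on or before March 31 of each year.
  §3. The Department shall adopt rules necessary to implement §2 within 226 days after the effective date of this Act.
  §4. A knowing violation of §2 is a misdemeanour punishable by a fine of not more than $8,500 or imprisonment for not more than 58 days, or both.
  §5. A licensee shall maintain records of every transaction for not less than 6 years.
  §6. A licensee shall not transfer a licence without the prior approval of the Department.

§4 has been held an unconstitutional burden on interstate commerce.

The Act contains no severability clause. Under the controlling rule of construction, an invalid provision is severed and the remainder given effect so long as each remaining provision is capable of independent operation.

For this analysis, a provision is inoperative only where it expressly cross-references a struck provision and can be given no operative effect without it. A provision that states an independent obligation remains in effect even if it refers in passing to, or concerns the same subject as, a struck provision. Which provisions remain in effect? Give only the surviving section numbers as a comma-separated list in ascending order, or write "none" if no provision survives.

1, 2, 3, 5, 6

§4 is struck. Nothing else in the Act is defined by reference to §4. With no severability clause, the stated default rule severs what cannot stand and enforces each remaining provision that can operate on its own. §1, §2, §3, §5, and §6 remain in effect.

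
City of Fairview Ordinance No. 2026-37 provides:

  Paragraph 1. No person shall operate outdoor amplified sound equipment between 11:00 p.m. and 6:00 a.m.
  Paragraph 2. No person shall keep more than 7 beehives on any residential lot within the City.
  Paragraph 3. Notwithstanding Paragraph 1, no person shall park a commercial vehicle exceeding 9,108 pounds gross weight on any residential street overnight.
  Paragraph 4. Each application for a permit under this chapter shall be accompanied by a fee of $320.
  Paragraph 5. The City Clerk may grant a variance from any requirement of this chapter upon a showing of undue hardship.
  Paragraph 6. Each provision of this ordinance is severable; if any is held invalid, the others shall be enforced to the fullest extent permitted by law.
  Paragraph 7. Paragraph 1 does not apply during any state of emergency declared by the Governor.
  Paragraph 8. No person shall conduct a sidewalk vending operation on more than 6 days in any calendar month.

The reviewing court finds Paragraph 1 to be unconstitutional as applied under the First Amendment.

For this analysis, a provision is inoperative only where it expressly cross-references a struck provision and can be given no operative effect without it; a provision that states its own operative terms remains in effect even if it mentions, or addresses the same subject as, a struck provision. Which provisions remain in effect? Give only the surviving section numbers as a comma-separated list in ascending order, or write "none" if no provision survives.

2, 3, 4, 5, 6, 8

Paragraph 1 is struck. Paragraph 7 has no operative effect of its own apart from Paragraph 1 and is therefore inoperative. Paragraph 3 mentions Paragraph 1 but its own obligation stands independently of Paragraph 1, so Paragraph 3 is not affected. Paragraph 6 is a severability clause and preserves every provision that can still be given independent effect. Paragraph 2, Paragraph 3, Paragraph 4, Paragraph 5, Paragraph 6, and Paragraph 8 remain in effect.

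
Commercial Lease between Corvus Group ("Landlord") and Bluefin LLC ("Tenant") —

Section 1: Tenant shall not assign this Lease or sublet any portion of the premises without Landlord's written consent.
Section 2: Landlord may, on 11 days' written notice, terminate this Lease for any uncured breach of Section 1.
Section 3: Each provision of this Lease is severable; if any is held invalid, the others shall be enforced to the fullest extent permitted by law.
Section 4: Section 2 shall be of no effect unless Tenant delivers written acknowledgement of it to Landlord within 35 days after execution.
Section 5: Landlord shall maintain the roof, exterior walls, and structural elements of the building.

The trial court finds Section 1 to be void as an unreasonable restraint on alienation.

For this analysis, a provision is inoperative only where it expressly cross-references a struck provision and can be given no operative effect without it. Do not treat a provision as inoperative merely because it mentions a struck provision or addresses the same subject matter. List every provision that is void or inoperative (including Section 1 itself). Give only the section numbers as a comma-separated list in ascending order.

Section 1 is struck. Section 2 has no operative effect of its own apart from Section 1 and is therefore inoperative. The only function of Section 4 is the acknowledgement condition for Section 2, so it cannot stand once Section 2 is removed. Under the severability clause in Section 3, the remaining provisions continue in force. The provisions still in force are Section 3 and Section 5.

1, 2, 4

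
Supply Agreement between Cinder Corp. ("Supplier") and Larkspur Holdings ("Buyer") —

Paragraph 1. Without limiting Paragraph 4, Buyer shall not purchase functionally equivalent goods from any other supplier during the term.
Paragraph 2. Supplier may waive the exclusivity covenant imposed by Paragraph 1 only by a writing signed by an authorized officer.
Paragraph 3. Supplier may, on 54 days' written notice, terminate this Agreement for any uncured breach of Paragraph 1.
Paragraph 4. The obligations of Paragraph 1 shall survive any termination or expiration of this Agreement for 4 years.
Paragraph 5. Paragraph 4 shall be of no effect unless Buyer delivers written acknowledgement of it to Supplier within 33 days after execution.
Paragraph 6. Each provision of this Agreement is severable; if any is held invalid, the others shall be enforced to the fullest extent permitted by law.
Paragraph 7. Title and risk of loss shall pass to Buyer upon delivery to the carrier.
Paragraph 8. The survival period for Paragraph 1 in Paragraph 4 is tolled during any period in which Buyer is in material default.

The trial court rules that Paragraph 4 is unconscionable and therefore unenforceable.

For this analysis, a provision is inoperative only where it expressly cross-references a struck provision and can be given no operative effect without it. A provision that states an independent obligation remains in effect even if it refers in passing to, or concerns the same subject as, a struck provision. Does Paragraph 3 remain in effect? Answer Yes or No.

Paragraph 4 is struck. Paragraph 5 has no operative effect of its own apart from Paragraph 4 and is therefore inoperative. Paragraph 8 operates only by reference to Paragraph 4, so it falls with Paragraph 4. Although Paragraph 1 refers to Paragraph 4, its operative terms do not depend on Paragraph 4, so it remains in effect. Under the severability clause in Paragraph 6, the remaining provisions continue in force. Paragraph 1, Paragraph 2, Paragraph 3, Paragraph 6, and Paragraph 7 remain in effect. Paragraph 3 is among the surviving provisions, so the answer is yes.

Yes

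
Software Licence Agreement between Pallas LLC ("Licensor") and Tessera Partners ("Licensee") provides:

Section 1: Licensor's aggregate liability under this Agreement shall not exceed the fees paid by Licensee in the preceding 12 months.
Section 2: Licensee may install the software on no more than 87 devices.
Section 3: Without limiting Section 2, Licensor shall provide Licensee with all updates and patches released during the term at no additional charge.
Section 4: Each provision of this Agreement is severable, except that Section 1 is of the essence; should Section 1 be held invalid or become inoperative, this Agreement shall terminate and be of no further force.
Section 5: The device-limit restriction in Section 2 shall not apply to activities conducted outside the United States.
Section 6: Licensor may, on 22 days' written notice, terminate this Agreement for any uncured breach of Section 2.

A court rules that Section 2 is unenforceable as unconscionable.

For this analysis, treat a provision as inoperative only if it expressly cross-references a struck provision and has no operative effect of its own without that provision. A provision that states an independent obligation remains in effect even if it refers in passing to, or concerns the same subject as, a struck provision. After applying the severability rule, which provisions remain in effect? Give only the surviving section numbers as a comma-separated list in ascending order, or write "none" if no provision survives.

Section 2 is struck. Section 5 has no operative effect of its own apart from Section 2 and is therefore inoperative. Section 6 operates only by reference to Section 2, so it falls with Section 2. Although Section 3 refers to Section 2, its operative terms do not depend on Section 2, so it remains in effect. Section 4 makes Section 1 an essential term, but Section 1 is unaffected, so the severability proviso in Section 4 preserves the remaining provisions. The provisions still in force are Section 1, Section 3, and Section 4.

1, 3, 4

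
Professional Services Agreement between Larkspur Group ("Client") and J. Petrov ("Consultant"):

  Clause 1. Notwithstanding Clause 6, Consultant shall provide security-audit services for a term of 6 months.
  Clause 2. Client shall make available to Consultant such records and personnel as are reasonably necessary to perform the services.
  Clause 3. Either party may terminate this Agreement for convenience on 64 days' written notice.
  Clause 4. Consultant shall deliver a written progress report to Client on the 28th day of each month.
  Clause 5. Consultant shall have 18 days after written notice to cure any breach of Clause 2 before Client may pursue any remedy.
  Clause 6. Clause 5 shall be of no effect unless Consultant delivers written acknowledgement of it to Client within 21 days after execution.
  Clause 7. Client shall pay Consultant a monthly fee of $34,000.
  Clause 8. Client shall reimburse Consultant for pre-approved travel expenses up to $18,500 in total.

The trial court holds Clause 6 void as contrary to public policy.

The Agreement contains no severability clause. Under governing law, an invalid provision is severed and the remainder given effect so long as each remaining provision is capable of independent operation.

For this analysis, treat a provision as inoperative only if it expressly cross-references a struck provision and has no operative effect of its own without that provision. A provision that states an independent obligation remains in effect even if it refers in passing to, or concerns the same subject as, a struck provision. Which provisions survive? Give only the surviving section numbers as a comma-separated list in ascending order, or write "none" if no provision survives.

Clause 6 is struck. Although Clause 1 refers to Clause 6, its operative terms do not depend on Clause 6, so it remains in effect. No other provision's operative terms depend on Clause 6. With no severability clause, the stated default rule severs what cannot stand and enforces each remaining provision that can operate on its own. That leaves Clause 1, Clause 2, Clause 3, Clause 4, Clause 5, Clause 7, and Clause 8 in effect.

1, 2, 3, 4, 5, 7, 8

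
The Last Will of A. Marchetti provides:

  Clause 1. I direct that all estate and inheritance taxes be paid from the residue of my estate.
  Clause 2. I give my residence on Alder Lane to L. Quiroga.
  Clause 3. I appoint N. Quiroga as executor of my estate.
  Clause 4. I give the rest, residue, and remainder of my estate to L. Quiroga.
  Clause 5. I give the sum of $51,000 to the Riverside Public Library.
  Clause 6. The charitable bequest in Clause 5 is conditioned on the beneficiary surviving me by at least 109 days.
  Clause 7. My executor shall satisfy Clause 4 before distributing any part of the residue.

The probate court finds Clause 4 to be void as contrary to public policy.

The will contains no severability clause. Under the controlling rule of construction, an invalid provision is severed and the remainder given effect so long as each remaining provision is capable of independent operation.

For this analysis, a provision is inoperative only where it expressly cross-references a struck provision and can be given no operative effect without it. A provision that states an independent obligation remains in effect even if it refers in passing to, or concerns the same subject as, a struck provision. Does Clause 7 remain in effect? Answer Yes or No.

No

Clause 4 is struck. Clause 7 operates only by reference to Clause 4, so it falls with Clause 4. With no severability clause, the stated default rule severs what cannot stand and enforces each remaining provision that can operate on its own. That leaves Clause 1, Clause 2, Clause 3, Clause 5, and Clause 6 in effect. Clause 7 is among the inoperative provisions, so the answer is no.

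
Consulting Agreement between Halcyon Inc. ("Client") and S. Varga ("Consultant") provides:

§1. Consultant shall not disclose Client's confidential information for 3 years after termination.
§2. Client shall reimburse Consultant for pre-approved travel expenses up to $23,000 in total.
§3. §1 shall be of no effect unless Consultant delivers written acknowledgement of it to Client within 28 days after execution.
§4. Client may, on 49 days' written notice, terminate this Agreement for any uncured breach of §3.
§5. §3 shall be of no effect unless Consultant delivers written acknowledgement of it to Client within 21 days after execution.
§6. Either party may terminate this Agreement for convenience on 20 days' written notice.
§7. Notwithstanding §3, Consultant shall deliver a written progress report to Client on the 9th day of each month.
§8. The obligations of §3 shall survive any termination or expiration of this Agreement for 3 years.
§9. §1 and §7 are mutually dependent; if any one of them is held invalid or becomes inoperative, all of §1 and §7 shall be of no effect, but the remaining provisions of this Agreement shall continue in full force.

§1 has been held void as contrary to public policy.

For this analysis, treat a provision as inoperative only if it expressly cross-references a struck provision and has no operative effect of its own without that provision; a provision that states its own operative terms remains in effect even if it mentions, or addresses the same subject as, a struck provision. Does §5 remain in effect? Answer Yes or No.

No

§1 is struck. The only function of §3 is the acknowledgement condition for §1, so it cannot stand once §1 is removed. §4 merely fixes the termination right for breach of §3; with §3 gone it has nothing to operate on and falls away. The only function of §5 is the acknowledgement condition for §3, so it cannot stand once §3 is removed. The only function of §8 is the survival period for §3, so it cannot stand once §3 is removed. §9 declares §1 and §7 mutually dependent; since one of them has fallen, all of them are of no effect. That brings down §7 as well. The remainder continues in force under §9. §2, §6, and §9 remain in effect. §5 is among the inoperative provisions, so the answer is no.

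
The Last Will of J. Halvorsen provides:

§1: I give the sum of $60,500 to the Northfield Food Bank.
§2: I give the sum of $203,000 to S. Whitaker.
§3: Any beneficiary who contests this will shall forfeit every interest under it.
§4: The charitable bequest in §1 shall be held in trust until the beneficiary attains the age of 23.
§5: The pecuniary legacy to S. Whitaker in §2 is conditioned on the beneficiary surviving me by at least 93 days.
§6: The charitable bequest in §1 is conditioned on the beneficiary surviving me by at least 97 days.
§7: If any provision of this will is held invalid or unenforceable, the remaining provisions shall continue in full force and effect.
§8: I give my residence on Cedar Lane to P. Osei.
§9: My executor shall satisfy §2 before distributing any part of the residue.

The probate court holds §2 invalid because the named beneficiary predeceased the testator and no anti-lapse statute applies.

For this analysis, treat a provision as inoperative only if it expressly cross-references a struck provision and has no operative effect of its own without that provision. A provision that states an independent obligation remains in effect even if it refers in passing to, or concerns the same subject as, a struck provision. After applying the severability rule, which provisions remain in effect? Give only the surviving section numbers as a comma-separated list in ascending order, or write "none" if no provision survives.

§2 is struck. The only function of §5 is the survivorship condition on §2, so it cannot stand once §2 is removed. §9 merely fixes the priority direction for §2; with §2 gone it has nothing to operate on and falls away. Under the severability clause in §7, the remaining provisions continue in force. That leaves §1, §3, §4, §6, §7, and §8 in effect.

1, 3, 4, 6, 7, 8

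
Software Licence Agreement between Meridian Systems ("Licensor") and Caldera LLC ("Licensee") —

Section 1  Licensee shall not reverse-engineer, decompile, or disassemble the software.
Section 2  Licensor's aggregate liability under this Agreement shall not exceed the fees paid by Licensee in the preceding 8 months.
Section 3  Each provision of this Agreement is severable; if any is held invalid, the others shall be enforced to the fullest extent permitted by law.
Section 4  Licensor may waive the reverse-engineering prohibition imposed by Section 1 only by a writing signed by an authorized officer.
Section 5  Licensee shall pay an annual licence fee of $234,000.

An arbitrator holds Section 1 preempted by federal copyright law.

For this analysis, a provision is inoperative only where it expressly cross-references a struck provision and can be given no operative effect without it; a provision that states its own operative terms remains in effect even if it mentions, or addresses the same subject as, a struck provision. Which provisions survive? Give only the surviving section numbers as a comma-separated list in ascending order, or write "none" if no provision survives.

2, 3, 5

Section 1 is struck. The only function of Section 4 is the waiver condition for Section 1, so it cannot stand once Section 1 is removed. Section 3 is a severability clause and preserves every provision that can still be given independent effect. That leaves Section 2, Section 3, and Section 5 in effect.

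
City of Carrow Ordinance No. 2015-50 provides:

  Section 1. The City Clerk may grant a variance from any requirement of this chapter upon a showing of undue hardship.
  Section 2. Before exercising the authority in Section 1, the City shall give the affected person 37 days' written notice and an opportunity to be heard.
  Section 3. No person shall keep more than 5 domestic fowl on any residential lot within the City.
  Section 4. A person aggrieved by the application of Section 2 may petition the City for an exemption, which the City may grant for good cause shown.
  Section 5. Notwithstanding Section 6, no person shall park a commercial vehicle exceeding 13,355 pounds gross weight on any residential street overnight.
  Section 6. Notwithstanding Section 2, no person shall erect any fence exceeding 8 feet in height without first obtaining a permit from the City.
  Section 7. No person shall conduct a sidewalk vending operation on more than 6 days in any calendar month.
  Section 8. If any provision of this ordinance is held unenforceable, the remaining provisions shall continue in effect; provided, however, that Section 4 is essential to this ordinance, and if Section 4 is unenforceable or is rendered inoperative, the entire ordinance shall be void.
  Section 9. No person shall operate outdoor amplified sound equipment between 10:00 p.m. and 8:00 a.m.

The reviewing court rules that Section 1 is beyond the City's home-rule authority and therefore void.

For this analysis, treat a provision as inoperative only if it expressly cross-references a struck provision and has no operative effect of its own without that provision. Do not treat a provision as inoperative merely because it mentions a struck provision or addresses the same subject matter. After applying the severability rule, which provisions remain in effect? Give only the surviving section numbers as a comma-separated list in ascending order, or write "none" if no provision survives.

Section 1 is struck. Section 2 operates only by reference to Section 1, so it falls with Section 1. Section 4 merely fixes the exemption procedure for Section 2; with Section 2 gone it has nothing to operate on and falls away. Section 8 makes Section 4 an essential term, and Section 4 has been rendered inoperative by the cascade; under Section 8, the entire ordinance is therefore void. No provision of the ordinance survives.

none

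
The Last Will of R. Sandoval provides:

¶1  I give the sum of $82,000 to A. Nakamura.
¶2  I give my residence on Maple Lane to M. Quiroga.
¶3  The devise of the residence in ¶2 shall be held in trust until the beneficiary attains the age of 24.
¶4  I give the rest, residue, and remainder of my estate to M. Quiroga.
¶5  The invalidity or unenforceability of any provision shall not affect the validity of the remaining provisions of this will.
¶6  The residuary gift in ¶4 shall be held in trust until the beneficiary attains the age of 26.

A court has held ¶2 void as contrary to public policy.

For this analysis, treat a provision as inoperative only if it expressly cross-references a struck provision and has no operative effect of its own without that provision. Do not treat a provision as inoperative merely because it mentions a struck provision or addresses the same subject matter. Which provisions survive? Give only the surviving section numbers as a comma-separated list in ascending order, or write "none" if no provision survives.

¶2 is struck. The only function of ¶3 is the trust for ¶2, so it cannot stand once ¶2 is removed. ¶5 is a severability clause and preserves every provision that can still be given independent effect. The provisions still in force are ¶1, ¶4, ¶5, and ¶6.

1, 4, 5, 6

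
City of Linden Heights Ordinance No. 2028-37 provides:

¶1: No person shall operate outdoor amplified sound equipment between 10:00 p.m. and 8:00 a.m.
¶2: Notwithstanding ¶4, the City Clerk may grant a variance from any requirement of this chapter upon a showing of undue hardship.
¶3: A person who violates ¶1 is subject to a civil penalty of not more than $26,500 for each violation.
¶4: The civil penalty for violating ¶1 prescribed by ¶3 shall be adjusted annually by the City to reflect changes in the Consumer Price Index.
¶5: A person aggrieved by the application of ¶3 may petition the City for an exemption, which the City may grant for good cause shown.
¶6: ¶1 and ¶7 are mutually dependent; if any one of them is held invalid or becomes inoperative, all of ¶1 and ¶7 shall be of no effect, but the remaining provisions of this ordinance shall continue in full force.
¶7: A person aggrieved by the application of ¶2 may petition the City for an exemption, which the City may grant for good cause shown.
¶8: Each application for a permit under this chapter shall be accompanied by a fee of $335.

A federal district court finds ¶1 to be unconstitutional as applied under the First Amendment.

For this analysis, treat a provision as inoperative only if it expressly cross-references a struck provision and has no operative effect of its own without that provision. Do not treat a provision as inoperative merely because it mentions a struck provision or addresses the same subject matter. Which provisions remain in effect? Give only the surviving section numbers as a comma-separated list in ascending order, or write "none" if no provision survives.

2, 6, 8

¶1 is struck. The only function of ¶3 is the civil penalty for violating ¶1, so it cannot stand once ¶1 is removed. ¶4 operates only by reference to ¶3, so it falls with ¶3. The only function of ¶5 is the exemption procedure for ¶3, so it cannot stand once ¶3 is removed. Although ¶2 refers to ¶4, its operative terms do not depend on ¶4, so it remains in effect. ¶6 declares ¶1 and ¶7 mutually dependent; since one of them has fallen, all of them are of no effect. That brings down ¶7 as well. The remainder continues in force under ¶6. ¶2, ¶6, and ¶8 remain in effect.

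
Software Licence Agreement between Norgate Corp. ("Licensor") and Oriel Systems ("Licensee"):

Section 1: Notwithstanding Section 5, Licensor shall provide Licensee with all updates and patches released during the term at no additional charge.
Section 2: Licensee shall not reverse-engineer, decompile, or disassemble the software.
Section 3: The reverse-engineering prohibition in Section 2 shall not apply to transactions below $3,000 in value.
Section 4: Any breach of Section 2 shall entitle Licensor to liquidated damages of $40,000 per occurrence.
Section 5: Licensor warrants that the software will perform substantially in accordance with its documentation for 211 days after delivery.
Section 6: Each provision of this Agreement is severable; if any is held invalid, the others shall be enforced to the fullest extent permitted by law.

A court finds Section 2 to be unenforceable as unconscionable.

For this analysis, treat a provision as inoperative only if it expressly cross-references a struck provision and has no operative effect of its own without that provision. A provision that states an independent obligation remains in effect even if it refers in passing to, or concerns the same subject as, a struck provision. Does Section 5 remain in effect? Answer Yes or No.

Yes

Section 2 is struck. The whole of Section 3 is the carve-out from the reverse-engineering prohibition, defined by reference to Section 2, so Section 3 cannot stand once Section 2 is removed. Section 4 has no operative effect of its own apart from Section 2 and is therefore inoperative. Section 6 is a severability clause and preserves every provision that can still be given independent effect. That leaves Section 1, Section 5, and Section 6 in effect. Section 5 is among the surviving provisions, so the answer is yes.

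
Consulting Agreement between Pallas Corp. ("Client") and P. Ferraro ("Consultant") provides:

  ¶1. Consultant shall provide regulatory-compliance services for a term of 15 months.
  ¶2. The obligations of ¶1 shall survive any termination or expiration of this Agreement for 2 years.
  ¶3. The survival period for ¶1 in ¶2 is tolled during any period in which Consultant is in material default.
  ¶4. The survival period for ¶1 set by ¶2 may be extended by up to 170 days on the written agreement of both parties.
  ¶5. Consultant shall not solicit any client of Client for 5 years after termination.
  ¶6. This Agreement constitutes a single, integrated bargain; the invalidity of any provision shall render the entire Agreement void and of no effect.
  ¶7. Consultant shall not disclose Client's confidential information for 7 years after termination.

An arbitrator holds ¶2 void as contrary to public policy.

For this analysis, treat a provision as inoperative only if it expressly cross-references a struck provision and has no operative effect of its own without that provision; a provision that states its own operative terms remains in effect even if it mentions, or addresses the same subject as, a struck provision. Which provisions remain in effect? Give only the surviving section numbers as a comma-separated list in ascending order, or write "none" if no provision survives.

¶2 is struck. ¶3 has no operative effect of its own apart from ¶2 and is therefore inoperative. The whole of ¶4 is the extension of the survival period for ¶1, defined by reference to ¶2, so ¶4 cannot stand once ¶2 is removed. ¶6 provides that the Agreement is not severable, so the invalidity of any one provision voids the entire Agreement. No provision of the Agreement survives.

none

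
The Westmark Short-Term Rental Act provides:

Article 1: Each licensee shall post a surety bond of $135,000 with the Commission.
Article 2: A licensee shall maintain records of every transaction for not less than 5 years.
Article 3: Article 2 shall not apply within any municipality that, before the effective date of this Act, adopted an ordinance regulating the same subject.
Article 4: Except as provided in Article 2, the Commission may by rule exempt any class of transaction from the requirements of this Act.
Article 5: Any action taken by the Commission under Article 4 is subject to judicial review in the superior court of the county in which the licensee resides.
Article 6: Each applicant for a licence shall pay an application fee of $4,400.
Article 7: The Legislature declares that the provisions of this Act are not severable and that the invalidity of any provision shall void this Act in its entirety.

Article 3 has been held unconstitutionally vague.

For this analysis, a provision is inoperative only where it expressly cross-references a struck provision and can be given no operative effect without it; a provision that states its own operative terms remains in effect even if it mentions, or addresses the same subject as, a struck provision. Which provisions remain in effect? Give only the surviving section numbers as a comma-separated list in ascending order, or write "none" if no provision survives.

none

Article 3 is struck. Nothing else in the Act is defined by reference to Article 3. Article 7 provides that the Act is not severable, so the invalidity of any one provision voids the entire Act. No provision of the Act survives.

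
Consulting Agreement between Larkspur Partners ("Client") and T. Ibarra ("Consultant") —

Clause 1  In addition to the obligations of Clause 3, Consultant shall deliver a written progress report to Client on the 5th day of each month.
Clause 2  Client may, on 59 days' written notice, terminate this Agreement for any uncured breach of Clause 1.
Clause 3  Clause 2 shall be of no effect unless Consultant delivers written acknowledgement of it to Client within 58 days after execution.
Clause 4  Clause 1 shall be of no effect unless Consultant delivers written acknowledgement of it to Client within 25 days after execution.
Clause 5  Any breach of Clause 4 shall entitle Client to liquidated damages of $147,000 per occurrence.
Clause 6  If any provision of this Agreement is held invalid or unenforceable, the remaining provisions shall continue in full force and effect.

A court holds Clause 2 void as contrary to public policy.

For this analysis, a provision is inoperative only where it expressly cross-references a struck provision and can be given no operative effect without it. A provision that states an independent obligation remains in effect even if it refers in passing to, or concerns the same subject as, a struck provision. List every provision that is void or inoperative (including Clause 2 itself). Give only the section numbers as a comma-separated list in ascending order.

2, 3

Clause 2 is struck. Clause 3 operates only by reference to Clause 2, so it falls with Clause 2. Clause 1 mentions Clause 3 but its own obligation stands independently of Clause 3, so Clause 1 is not affected. Clause 6 is a severability clause and preserves every provision that can still be given independent effect. That leaves Clause 1, Clause 4, Clause 5, and Clause 6 in effect.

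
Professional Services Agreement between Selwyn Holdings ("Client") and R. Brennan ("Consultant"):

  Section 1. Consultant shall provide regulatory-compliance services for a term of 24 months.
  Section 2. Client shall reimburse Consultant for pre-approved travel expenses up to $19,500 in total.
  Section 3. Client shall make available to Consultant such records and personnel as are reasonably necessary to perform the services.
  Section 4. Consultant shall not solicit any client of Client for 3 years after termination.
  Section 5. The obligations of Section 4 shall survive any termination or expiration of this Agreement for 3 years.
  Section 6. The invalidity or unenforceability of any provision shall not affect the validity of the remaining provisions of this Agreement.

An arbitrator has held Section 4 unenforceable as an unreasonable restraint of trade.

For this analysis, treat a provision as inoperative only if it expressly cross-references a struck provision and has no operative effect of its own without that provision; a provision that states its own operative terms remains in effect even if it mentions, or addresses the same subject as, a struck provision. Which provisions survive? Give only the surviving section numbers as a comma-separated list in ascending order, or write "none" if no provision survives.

1, 2, 3, 6

Section 4 is struck. Section 5 merely fixes the survival period for Section 4; with Section 4 gone it has nothing to operate on and falls away. Section 6 is a severability clause and preserves every provision that can still be given independent effect. Section 1, Section 2, Section 3, and Section 6 remain in effect.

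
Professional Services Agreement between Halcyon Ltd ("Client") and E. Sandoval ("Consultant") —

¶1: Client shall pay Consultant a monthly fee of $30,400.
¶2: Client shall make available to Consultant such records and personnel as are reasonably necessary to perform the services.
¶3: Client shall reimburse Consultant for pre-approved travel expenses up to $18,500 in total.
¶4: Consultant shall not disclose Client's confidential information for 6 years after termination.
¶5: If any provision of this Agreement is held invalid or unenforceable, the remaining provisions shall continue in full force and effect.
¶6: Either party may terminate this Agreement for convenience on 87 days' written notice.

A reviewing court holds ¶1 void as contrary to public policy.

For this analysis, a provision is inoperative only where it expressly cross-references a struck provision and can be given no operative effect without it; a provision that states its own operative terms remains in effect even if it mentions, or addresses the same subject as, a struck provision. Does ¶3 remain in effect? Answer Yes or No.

¶1 is struck. Nothing else in the Agreement is defined by reference to ¶1. Under the severability clause in ¶5, the remaining provisions continue in force. ¶2, ¶3, ¶4, ¶5, and ¶6 remain in effect. ¶3 is among the surviving provisions, so the answer is yes.

Yes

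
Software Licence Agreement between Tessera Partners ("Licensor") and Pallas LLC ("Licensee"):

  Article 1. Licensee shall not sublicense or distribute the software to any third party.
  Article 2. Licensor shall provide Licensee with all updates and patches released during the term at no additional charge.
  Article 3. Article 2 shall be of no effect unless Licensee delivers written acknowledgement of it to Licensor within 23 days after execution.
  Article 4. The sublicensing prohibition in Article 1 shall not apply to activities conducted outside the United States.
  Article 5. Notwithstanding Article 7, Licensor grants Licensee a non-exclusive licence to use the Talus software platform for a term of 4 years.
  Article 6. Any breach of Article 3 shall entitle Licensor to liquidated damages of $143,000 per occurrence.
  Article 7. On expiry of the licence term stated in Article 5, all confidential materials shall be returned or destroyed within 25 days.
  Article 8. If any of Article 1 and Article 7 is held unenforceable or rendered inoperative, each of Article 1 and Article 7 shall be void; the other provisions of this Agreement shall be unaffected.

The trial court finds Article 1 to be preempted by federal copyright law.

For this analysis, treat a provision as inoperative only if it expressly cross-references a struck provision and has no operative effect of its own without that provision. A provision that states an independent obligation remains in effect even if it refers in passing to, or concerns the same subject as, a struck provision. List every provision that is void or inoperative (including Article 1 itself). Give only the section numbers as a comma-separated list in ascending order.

Article 1 is struck. Article 4 operates only by reference to Article 1, so it falls with Article 1. Article 5 mentions Article 7 but its own obligation stands independently of Article 7, so Article 5 is not affected. Article 8 declares Article 1 and Article 7 mutually dependent; since one of them has fallen, all of them are of no effect. That brings down Article 7 as well. The remainder continues in force under Article 8. That leaves Article 2, Article 3, Article 5, Article 6, and Article 8 in effect.

1, 4, 7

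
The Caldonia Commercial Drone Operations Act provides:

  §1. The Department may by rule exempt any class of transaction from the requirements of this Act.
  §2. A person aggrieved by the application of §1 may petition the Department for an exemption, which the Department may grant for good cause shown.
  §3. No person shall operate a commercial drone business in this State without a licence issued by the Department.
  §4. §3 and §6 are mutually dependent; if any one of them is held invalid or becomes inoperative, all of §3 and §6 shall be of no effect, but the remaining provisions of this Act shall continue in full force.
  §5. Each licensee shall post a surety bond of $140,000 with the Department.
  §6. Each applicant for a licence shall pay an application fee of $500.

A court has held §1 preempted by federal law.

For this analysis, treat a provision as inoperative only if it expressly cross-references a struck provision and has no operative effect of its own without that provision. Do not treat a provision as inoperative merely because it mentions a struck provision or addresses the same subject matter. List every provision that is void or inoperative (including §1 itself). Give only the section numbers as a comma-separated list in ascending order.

1, 2

§1 is struck. §2 has no operative effect of its own apart from §1 and is therefore inoperative. §4 ties §3 and §6 together, but none of those is affected here; the remaining provisions continue in force under §4. That leaves §3, §4, §5, and §6 in effect.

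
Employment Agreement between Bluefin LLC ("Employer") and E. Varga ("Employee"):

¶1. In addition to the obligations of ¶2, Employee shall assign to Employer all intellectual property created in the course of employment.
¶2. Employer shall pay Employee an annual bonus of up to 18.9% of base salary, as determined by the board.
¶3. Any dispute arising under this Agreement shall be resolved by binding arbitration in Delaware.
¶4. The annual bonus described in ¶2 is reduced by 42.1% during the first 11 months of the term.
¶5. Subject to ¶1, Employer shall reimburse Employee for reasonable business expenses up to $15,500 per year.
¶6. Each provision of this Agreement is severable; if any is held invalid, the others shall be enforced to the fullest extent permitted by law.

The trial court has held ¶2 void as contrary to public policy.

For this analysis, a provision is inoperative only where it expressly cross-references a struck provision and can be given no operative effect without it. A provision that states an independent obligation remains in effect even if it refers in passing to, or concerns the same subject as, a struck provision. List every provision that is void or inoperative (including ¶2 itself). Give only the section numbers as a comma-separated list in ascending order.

¶2 is struck. The whole of ¶4 is the introductory reduction to the annual bonus, defined by reference to ¶2, so ¶4 cannot stand once ¶2 is removed. ¶1 mentions ¶2 but its own obligation stands independently of ¶2, so ¶1 is not affected. Under the severability clause in ¶6, the remaining provisions continue in force. The provisions still in force are ¶1, ¶3, ¶5, and ¶6.

2, 4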